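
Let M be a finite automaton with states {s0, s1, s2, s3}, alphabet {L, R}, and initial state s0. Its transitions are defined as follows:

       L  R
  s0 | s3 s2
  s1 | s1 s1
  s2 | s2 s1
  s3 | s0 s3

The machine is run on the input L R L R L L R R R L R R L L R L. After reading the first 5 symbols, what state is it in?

s2

s0 → s3 → s3 → s0 → s2 → s2
After 5 symbols: s2.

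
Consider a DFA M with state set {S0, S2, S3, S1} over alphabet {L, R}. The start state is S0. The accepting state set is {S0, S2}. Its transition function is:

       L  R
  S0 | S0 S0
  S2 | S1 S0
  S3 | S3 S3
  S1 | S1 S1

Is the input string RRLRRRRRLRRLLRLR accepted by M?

Yes

S0 → S0 → S0 → S0 → S0 → S0 → S0 → S0 → S0 → S0 → S0 → S0 → S0 → S0 → S0 → S0 → S0
End state S0 is accepting.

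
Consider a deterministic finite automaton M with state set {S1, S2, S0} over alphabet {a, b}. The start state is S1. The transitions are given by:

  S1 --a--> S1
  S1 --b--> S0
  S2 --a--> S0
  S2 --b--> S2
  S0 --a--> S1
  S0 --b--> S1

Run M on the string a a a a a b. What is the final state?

start at S1
read 'a': S1 → S1
read 'a': S1 → S1
read 'a': S1 → S1
read 'a': S1 → S1
read 'a': S1 → S1
read 'b': S1 → S0

S0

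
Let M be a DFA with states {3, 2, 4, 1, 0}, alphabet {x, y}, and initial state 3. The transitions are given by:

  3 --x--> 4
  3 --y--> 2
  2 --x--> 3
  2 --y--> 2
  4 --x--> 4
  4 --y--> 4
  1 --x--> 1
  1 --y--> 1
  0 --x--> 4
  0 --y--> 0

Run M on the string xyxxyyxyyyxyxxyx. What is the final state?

Trace: 3 -x-> 4 -y-> 4 -x-> 4 -x-> 4 -y-> 4 -y-> 4 -x-> 4 -y-> 4 -y-> 4 -y-> 4 -x-> 4 -y-> 4 -x-> 4 -x-> 4 -y-> 4 -x-> 4

4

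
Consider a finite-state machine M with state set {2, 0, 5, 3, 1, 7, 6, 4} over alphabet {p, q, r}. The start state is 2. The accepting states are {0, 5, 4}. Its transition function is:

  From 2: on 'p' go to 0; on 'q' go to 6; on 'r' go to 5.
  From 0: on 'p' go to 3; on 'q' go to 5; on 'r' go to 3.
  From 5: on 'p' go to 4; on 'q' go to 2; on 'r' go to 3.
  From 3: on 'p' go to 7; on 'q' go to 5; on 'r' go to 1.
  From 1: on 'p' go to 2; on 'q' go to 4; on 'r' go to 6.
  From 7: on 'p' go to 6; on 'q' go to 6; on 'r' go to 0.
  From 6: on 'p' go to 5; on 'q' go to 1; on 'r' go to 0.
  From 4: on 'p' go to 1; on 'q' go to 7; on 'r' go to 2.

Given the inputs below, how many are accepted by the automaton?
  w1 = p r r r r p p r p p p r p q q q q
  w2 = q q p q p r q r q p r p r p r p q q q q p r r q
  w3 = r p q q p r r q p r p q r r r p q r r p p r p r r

w1: 2 → 0 → 3 → 1 → 6 → 0 → 3 → 7 → 0 → 3 → 7 → 6 → 0 → 3 → 5 → 2 → 6 → 1  → end 1, rejected
w2: 2 → 6 → 1 → 2 → 6 → 5 → 3 → 5 → 3 → 5 → 4 → 2 → 0 → 3 → 7 → 0 → 3 → 5 → 2 → 6 → 1 → 2 → 5 → 3 → 5  → end 5, accepted
w3: 2 → 5 → 4 → 7 → 6 → 5 → 3 → 1 → 4 → 1 → 6 → 5 → 2 → 5 → 3 → 1 → 2 → 6 → 0 → 3 → 7 → 6 → 0 → 3 → 1 → 6  → end 6, rejected

1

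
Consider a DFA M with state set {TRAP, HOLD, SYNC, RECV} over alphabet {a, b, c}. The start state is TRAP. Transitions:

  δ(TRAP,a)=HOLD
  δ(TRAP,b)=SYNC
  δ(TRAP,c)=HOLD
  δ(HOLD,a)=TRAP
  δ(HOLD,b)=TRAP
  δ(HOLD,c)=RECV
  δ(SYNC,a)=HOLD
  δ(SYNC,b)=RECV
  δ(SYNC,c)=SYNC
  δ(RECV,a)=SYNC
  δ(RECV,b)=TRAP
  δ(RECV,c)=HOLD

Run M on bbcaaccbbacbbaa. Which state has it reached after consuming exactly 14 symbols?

start at TRAP
read 'b': TRAP → SYNC
read 'b': SYNC → RECV
read 'c': RECV → HOLD
read 'a': HOLD → TRAP
read 'a': TRAP → HOLD
read 'c': HOLD → RECV
read 'c': RECV → HOLD
read 'b': HOLD → TRAP
read 'b': TRAP → SYNC
read 'a': SYNC → HOLD
read 'c': HOLD → RECV
read 'b': RECV → TRAP
read 'b': TRAP → SYNC
read 'a': SYNC → HOLD
After 14 symbols: HOLD.

HOLD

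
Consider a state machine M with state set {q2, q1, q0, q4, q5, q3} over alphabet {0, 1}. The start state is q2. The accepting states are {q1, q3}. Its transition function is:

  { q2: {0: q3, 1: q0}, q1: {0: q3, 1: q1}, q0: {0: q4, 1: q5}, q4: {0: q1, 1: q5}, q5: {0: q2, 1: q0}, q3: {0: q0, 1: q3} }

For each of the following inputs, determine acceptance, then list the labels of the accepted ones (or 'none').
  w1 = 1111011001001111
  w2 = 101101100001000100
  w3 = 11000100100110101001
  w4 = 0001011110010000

w2, w3, w4

w1:
  start at q2
  read '1': q2 → q0
  read '1': q0 → q5
  read '1': q5 → q0
  read '1': q0 → q5
  read '0': q5 → q2
  read '1': q2 → q0
  read '1': q0 → q5
  read '0': q5 → q2
  read '0': q2 → q3
  read '1': q3 → q3
  read '0': q3 → q0
  read '0': q0 → q4
  read '1': q4 → q5
  read '1': q5 → q0
  read '1': q0 → q5
  read '1': q5 → q0
  end q0, rejected
w2:
  start at q2
  read '1': q2 → q0
  read '0': q0 → q4
  read '1': q4 → q5
  read '1': q5 → q0
  read '0': q0 → q4
  read '1': q4 → q5
  read '1': q5 → q0
  read '0': q0 → q4
  read '0': q4 → q1
  read '0': q1 → q3
  read '0': q3 → q0
  read '1': q0 → q5
  read '0': q5 → q2
  read '0': q2 → q3
  read '0': q3 → q0
  read '1': q0 → q5
  read '0': q5 → q2
  read '0': q2 → q3
  end q3, accepted
w3:
  start at q2
  read '1': q2 → q0
  read '1': q0 → q5
  read '0': q5 → q2
  read '0': q2 → q3
  read '0': q3 → q0
  read '1': q0 → q5
  read '0': q5 → q2
  read '0': q2 → q3
  read '1': q3 → q3
  read '0': q3 → q0
  read '0': q0 → q4
  read '1': q4 → q5
  read '1': q5 → q0
  read '0': q0 → q4
  read '1': q4 → q5
  read '0': q5 → q2
  read '1': q2 → q0
  read '0': q0 → q4
  read '0': q4 → q1
  read '1': q1 → q1
  end q1, accepted
w4:
  start at q2
  read '0': q2 → q3
  read '0': q3 → q0
  read '0': q0 → q4
  read '1': q4 → q5
  read '0': q5 → q2
  read '1': q2 → q0
  read '1': q0 → q5
  read '1': q5 → q0
  read '1': q0 → q5
  read '0': q5 → q2
  read '0': q2 → q3
  read '1': q3 → q3
  read '0': q3 → q0
  read '0': q0 → q4
  read '0': q4 → q1
  read '0': q1 → q3
  end q3, accepted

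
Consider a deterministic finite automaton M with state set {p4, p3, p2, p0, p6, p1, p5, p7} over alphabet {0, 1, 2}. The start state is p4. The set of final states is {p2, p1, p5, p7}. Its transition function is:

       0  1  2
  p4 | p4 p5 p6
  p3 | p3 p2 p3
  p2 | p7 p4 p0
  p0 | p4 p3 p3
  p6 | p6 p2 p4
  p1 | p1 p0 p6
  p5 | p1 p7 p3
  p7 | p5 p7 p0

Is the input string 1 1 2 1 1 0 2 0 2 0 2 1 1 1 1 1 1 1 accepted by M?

Yes

Trace: p4 -1-> p5 -1-> p7 -2-> p0 -1-> p3 -1-> p2 -0-> p7 -2-> p0 -0-> p4 -2-> p6 -0-> p6 -2-> p4 -1-> p5 -1-> p7 -1-> p7 -1-> p7 -1-> p7 -1-> p7 -1-> p7
End state p7 is accepting.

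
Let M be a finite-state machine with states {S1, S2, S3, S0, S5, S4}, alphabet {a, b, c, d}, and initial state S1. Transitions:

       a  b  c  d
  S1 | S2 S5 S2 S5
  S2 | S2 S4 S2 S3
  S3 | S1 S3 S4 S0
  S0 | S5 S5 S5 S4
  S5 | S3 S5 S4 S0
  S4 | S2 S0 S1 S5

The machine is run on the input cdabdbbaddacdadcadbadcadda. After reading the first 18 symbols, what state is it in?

S1 → S2 → S3 → S1 → S5 → S0 → S5 → S5 → S3 → S0 → S4 → S2 → S2 → S3 → S1 → S5 → S4 → S2 → S3
After 18 symbols: S3.

S3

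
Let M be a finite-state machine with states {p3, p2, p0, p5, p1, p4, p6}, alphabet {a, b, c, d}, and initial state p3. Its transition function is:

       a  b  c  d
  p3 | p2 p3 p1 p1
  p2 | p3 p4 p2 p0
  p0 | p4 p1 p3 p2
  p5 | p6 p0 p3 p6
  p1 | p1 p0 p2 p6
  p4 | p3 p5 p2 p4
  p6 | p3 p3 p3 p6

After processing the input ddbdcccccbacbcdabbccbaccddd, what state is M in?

start at p3
read 'd': p3 → p1
read 'd': p1 → p6
read 'b': p6 → p3
read 'd': p3 → p1
read 'c': p1 → p2
read 'c': p2 → p2
read 'c': p2 → p2
read 'c': p2 → p2
read 'c': p2 → p2
read 'b': p2 → p4
read 'a': p4 → p3
read 'c': p3 → p1
read 'b': p1 → p0
read 'c': p0 → p3
read 'd': p3 → p1
read 'a': p1 → p1
read 'b': p1 → p0
read 'b': p0 → p1
read 'c': p1 → p2
read 'c': p2 → p2
read 'b': p2 → p4
read 'a': p4 → p3
read 'c': p3 → p1
read 'c': p1 → p2
read 'd': p2 → p0
read 'd': p0 → p2
read 'd': p2 → p0

p0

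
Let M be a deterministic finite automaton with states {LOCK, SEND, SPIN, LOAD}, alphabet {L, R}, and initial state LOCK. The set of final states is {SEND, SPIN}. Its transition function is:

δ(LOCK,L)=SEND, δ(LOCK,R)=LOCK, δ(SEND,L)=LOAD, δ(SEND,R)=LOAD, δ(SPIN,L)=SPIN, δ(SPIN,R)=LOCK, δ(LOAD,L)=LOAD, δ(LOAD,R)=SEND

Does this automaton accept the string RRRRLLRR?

Trace: LOCK -R-> LOCK -R-> LOCK -R-> LOCK -R-> LOCK -L-> SEND -L-> LOAD -R-> SEND -R-> LOAD
End state LOAD is not accepting.

No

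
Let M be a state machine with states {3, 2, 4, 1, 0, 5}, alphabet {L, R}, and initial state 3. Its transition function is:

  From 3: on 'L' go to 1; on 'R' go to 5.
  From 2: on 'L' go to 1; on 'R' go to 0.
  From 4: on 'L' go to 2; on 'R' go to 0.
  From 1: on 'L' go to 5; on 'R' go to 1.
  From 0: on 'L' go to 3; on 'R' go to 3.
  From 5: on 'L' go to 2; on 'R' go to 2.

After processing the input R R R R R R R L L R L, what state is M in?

5

3 → 5 → 2 → 0 → 3 → 5 → 2 → 0 → 3 → 1 → 1 → 5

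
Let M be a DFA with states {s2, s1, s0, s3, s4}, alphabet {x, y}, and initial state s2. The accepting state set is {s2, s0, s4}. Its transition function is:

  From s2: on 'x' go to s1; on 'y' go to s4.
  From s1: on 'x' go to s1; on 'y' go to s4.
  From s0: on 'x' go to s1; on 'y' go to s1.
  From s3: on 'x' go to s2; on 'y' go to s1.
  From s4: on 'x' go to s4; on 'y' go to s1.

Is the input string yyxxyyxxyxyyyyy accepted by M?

Trace: s2 -y-> s4 -y-> s1 -x-> s1 -x-> s1 -y-> s4 -y-> s1 -x-> s1 -x-> s1 -y-> s4 -x-> s4 -y-> s1 -y-> s4 -y-> s1 -y-> s4 -y-> s1
End state s1 is not accepting.

No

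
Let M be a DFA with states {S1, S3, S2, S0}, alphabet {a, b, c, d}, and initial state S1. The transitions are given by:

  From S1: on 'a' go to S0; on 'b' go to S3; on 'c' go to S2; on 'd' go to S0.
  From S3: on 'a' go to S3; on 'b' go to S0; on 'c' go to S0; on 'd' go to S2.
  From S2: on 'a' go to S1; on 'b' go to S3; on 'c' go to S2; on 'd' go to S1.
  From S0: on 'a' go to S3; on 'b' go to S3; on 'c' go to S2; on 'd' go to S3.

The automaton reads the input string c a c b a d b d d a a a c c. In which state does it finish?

Trace: S1 -c-> S2 -a-> S1 -c-> S2 -b-> S3 -a-> S3 -d-> S2 -b-> S3 -d-> S2 -d-> S1 -a-> S0 -a-> S3 -a-> S3 -c-> S0 -c-> S2

S2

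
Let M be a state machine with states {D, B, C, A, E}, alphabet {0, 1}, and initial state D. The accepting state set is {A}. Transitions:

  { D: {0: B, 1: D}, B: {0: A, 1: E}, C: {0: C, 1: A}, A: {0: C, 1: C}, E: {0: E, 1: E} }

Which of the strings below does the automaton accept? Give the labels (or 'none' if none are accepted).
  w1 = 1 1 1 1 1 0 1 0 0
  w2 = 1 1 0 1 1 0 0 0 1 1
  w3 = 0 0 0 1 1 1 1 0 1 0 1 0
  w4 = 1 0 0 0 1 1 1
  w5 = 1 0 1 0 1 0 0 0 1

w4

w1:
  start at D
  read '1': D → D
  read '1': D → D
  read '1': D → D
  read '1': D → D
  read '1': D → D
  read '0': D → B
  read '1': B → E
  read '0': E → E
  read '0': E → E
  end E, rejected
w2:
  start at D
  read '1': D → D
  read '1': D → D
  read '0': D → B
  read '1': B → E
  read '1': E → E
  read '0': E → E
  read '0': E → E
  read '0': E → E
  read '1': E → E
  read '1': E → E
  end E, rejected
w3:
  start at D
  read '0': D → B
  read '0': B → A
  read '0': A → C
  read '1': C → A
  read '1': A → C
  read '1': C → A
  read '1': A → C
  read '0': C → C
  read '1': C → A
  read '0': A → C
  read '1': C → A
  read '0': A → C
  end C, rejected
w4:
  start at D
  read '1': D → D
  read '0': D → B
  read '0': B → A
  read '0': A → C
  read '1': C → A
  read '1': A → C
  read '1': C → A
  end A, accepted
w5:
  start at D
  read '1': D → D
  read '0': D → B
  read '1': B → E
  read '0': E → E
  read '1': E → E
  read '0': E → E
  read '0': E → E
  read '0': E → E
  read '1': E → E
  end E, rejected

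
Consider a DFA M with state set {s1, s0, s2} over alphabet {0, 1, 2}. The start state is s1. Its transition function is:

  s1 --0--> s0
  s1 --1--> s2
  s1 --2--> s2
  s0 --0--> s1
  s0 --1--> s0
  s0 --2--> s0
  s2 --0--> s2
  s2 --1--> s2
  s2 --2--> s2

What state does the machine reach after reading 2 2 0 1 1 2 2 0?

Trace: s1 -2-> s2 -2-> s2 -0-> s2 -1-> s2 -1-> s2 -2-> s2 -2-> s2 -0-> s2

s2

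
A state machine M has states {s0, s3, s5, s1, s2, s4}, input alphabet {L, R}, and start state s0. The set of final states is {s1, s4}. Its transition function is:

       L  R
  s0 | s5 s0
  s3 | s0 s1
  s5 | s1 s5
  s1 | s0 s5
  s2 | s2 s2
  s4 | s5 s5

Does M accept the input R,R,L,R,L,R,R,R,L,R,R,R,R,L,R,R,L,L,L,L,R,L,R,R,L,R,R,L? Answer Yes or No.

s0 → s0 → s0 → s5 → s5 → s1 → s5 → s5 → s5 → s1 → s5 → s5 → s5 → s5 → s1 → s5 → s5 → s1 → s0 → s5 → s1 → s5 → s1 → s5 → s5 → s1 → s5 → s5 → s1
End state s1 is accepting.

Yes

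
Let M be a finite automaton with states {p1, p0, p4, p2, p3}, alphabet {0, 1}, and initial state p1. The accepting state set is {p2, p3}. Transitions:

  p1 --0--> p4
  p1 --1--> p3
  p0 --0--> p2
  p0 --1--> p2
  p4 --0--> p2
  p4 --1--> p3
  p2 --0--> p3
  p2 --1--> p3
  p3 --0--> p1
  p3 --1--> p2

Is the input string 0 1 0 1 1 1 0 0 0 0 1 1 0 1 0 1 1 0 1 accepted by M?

Trace: p1 -0-> p4 -1-> p3 -0-> p1 -1-> p3 -1-> p2 -1-> p3 -0-> p1 -0-> p4 -0-> p2 -0-> p3 -1-> p2 -1-> p3 -0-> p1 -1-> p3 -0-> p1 -1-> p3 -1-> p2 -0-> p3 -1-> p2
End state p2 is accepting.

Yes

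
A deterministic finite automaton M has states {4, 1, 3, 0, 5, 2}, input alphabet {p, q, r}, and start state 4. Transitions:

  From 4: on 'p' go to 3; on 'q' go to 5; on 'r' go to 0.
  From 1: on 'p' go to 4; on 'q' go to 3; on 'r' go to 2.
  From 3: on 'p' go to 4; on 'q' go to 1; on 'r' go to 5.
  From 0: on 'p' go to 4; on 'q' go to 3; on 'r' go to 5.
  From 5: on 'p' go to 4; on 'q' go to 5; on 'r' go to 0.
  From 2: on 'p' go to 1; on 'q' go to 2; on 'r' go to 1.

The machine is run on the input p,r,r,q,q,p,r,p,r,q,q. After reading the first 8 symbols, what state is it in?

4

4 → 3 → 5 → 0 → 3 → 1 → 4 → 0 → 4
After 8 symbols: 4.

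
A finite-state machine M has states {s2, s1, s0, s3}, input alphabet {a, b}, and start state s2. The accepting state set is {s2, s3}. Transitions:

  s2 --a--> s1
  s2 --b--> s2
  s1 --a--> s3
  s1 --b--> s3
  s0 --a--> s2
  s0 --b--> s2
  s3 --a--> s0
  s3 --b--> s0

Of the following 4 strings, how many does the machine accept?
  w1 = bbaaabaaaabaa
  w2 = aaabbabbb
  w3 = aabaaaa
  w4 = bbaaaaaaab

3

w1:
  start at s2
  read 'b': s2 → s2
  read 'b': s2 → s2
  read 'a': s2 → s1
  read 'a': s1 → s3
  read 'a': s3 → s0
  read 'b': s0 → s2
  read 'a': s2 → s1
  read 'a': s1 → s3
  read 'a': s3 → s0
  read 'a': s0 → s2
  read 'b': s2 → s2
  read 'a': s2 → s1
  read 'a': s1 → s3
  end s3, accepted
w2:
  start at s2
  read 'a': s2 → s1
  read 'a': s1 → s3
  read 'a': s3 → s0
  read 'b': s0 → s2
  read 'b': s2 → s2
  read 'a': s2 → s1
  read 'b': s1 → s3
  read 'b': s3 → s0
  read 'b': s0 → s2
  end s2, accepted
w3:
  start at s2
  read 'a': s2 → s1
  read 'a': s1 → s3
  read 'b': s3 → s0
  read 'a': s0 → s2
  read 'a': s2 → s1
  read 'a': s1 → s3
  read 'a': s3 → s0
  end s0, rejected
w4:
  start at s2
  read 'b': s2 → s2
  read 'b': s2 → s2
  read 'a': s2 → s1
  read 'a': s1 → s3
  read 'a': s3 → s0
  read 'a': s0 → s2
  read 'a': s2 → s1
  read 'a': s1 → s3
  read 'a': s3 → s0
  read 'b': s0 → s2
  end s2, accepted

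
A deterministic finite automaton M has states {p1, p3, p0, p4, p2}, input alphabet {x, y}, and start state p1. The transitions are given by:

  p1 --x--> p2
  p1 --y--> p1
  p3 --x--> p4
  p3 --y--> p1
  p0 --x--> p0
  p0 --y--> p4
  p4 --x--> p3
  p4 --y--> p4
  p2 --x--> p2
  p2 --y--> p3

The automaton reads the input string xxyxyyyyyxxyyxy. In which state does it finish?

p1

p1 → p2 → p2 → p3 → p4 → p4 → p4 → p4 → p4 → p4 → p3 → p4 → p4 → p4 → p3 → p1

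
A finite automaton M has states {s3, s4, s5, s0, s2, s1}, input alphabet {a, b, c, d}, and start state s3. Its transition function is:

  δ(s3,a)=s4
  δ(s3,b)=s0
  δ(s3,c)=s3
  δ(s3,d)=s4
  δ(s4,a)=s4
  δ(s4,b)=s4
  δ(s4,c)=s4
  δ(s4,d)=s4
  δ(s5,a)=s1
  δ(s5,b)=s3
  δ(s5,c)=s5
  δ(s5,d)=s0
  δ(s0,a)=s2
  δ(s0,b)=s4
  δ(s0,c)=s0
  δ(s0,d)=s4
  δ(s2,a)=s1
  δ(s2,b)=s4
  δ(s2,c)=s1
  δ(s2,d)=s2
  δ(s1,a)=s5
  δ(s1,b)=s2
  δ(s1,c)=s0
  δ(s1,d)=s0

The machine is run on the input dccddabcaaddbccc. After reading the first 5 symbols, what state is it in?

s4

start at s3
read 'd': s3 → s4
read 'c': s4 → s4
read 'c': s4 → s4
read 'd': s4 → s4
read 'd': s4 → s4
After 5 symbols: s4.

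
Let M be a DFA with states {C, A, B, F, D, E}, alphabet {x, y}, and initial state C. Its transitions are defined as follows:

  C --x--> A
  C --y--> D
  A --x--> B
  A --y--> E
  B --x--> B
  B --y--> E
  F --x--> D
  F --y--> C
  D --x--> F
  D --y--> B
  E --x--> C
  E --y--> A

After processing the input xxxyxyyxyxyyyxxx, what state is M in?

start at C
read 'x': C → A
read 'x': A → B
read 'x': B → B
read 'y': B → E
read 'x': E → C
read 'y': C → D
read 'y': D → B
read 'x': B → B
read 'y': B → E
read 'x': E → C
read 'y': C → D
read 'y': D → B
read 'y': B → E
read 'x': E → C
read 'x': C → A
read 'x': A → B

B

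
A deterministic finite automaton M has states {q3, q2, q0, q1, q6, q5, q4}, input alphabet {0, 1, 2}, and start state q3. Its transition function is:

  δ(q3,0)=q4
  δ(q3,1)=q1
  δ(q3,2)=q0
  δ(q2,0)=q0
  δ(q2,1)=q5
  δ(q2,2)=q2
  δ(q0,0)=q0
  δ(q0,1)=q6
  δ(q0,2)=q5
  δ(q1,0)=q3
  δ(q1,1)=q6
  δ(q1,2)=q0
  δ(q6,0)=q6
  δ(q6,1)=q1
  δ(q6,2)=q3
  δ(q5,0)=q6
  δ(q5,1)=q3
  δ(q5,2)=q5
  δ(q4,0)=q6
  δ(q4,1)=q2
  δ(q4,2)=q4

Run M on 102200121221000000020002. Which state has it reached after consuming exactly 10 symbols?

start at q3
read '1': q3 → q1
read '0': q1 → q3
read '2': q3 → q0
read '2': q0 → q5
read '0': q5 → q6
read '0': q6 → q6
read '1': q6 → q1
read '2': q1 → q0
read '1': q0 → q6
read '2': q6 → q3
After 10 symbols: q3.

q3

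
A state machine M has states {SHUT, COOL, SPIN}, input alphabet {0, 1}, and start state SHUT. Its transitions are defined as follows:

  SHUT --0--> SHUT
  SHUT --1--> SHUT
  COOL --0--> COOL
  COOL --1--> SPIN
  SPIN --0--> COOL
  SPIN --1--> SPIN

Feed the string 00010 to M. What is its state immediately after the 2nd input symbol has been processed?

SHUT → SHUT → SHUT
After 2 symbols: SHUT.

SHUT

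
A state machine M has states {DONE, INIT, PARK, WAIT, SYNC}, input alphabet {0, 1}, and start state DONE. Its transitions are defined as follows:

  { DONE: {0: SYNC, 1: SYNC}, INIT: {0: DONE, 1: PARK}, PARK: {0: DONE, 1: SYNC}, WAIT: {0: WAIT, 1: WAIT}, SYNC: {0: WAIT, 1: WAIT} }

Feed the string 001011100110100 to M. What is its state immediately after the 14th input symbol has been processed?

WAIT

start at DONE
read '0': DONE → SYNC
read '0': SYNC → WAIT
read '1': WAIT → WAIT
read '0': WAIT → WAIT
read '1': WAIT → WAIT
read '1': WAIT → WAIT
read '1': WAIT → WAIT
read '0': WAIT → WAIT
read '0': WAIT → WAIT
read '1': WAIT → WAIT
read '1': WAIT → WAIT
read '0': WAIT → WAIT
read '1': WAIT → WAIT
read '0': WAIT → WAIT
After 14 symbols: WAIT.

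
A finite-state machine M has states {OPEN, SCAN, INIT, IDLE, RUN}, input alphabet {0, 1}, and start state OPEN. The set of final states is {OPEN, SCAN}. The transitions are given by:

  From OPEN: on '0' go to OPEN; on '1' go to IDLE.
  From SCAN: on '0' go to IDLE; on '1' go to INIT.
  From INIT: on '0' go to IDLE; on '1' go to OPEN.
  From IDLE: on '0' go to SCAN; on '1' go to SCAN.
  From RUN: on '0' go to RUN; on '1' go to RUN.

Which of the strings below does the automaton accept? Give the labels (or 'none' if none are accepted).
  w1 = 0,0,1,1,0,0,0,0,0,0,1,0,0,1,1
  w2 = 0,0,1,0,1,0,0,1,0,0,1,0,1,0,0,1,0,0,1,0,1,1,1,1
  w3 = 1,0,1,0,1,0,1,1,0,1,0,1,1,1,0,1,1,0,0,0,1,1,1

w1, w3

w1:
  start at OPEN
  read '0': OPEN → OPEN
  read '0': OPEN → OPEN
  read '1': OPEN → IDLE
  read '1': IDLE → SCAN
  read '0': SCAN → IDLE
  read '0': IDLE → SCAN
  read '0': SCAN → IDLE
  read '0': IDLE → SCAN
  read '0': SCAN → IDLE
  read '0': IDLE → SCAN
  read '1': SCAN → INIT
  read '0': INIT → IDLE
  read '0': IDLE → SCAN
  read '1': SCAN → INIT
  read '1': INIT → OPEN
  end OPEN, accepted
w2:
  start at OPEN
  read '0': OPEN → OPEN
  read '0': OPEN → OPEN
  read '1': OPEN → IDLE
  read '0': IDLE → SCAN
  read '1': SCAN → INIT
  read '0': INIT → IDLE
  read '0': IDLE → SCAN
  read '1': SCAN → INIT
  read '0': INIT → IDLE
  read '0': IDLE → SCAN
  read '1': SCAN → INIT
  read '0': INIT → IDLE
  read '1': IDLE → SCAN
  read '0': SCAN → IDLE
  read '0': IDLE → SCAN
  read '1': SCAN → INIT
  read '0': INIT → IDLE
  read '0': IDLE → SCAN
  read '1': SCAN → INIT
  read '0': INIT → IDLE
  read '1': IDLE → SCAN
  read '1': SCAN → INIT
  read '1': INIT → OPEN
  read '1': OPEN → IDLE
  end IDLE, rejected
w3:
  start at OPEN
  read '1': OPEN → IDLE
  read '0': IDLE → SCAN
  read '1': SCAN → INIT
  read '0': INIT → IDLE
  read '1': IDLE → SCAN
  read '0': SCAN → IDLE
  read '1': IDLE → SCAN
  read '1': SCAN → INIT
  read '0': INIT → IDLE
  read '1': IDLE → SCAN
  read '0': SCAN → IDLE
  read '1': IDLE → SCAN
  read '1': SCAN → INIT
  read '1': INIT → OPEN
  read '0': OPEN → OPEN
  read '1': OPEN → IDLE
  read '1': IDLE → SCAN
  read '0': SCAN → IDLE
  read '0': IDLE → SCAN
  read '0': SCAN → IDLE
  read '1': IDLE → SCAN
  read '1': SCAN → INIT
  read '1': INIT → OPEN
  end OPEN, accepted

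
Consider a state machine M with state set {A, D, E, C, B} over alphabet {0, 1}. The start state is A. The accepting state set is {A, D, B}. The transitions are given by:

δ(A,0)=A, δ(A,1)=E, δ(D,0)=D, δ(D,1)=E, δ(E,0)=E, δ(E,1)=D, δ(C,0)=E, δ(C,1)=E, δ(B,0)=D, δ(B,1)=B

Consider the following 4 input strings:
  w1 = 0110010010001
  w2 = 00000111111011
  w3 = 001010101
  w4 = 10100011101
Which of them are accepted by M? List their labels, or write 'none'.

w1: Trace: A -0-> A -1-> E -1-> D -0-> D -0-> D -1-> E -0-> E -0-> E -1-> D -0-> D -0-> D -0-> D -1-> E  → end E, rejected
w2: Trace: A -0-> A -0-> A -0-> A -0-> A -0-> A -1-> E -1-> D -1-> E -1-> D -1-> E -1-> D -0-> D -1-> E -1-> D  → end D, accepted
w3: Trace: A -0-> A -0-> A -1-> E -0-> E -1-> D -0-> D -1-> E -0-> E -1-> D  → end D, accepted
w4: Trace: A -1-> E -0-> E -1-> D -0-> D -0-> D -0-> D -1-> E -1-> D -1-> E -0-> E -1-> D  → end D, accepted

w2, w3, w4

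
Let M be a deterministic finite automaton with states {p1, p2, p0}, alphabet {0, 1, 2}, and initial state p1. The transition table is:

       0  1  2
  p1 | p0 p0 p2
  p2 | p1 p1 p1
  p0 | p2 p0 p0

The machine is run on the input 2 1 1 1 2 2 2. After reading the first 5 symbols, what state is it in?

start at p1
read '2': p1 → p2
read '1': p2 → p1
read '1': p1 → p0
read '1': p0 → p0
read '2': p0 → p0
After 5 symbols: p0.

p0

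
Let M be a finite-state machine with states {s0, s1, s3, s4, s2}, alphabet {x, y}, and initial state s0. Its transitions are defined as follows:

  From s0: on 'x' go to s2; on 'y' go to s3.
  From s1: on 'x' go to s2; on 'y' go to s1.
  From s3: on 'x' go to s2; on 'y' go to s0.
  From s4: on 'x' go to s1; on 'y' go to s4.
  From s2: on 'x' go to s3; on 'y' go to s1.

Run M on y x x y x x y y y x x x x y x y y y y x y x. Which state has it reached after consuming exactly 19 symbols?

s0 → s3 → s2 → s3 → s0 → s2 → s3 → s0 → s3 → s0 → s2 → s3 → s2 → s3 → s0 → s2 → s1 → s1 → s1 → s1
After 19 symbols: s1.

s1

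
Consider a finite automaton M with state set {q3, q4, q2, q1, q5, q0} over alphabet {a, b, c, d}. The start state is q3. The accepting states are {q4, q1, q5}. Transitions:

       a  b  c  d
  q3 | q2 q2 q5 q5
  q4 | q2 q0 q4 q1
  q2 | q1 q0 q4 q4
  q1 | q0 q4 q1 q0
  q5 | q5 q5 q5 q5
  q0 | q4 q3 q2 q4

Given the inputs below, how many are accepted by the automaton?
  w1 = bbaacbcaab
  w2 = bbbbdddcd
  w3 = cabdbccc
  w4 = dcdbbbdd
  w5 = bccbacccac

4

w1: q3 → q2 → q0 → q4 → q2 → q4 → q0 → q2 → q1 → q0 → q3  → end q3, rejected
w2: q3 → q2 → q0 → q3 → q2 → q4 → q1 → q0 → q2 → q4  → end q4, accepted
w3: q3 → q5 → q5 → q5 → q5 → q5 → q5 → q5 → q5  → end q5, accepted
w4: q3 → q5 → q5 → q5 → q5 → q5 → q5 → q5 → q5  → end q5, accepted
w5: q3 → q2 → q4 → q4 → q0 → q4 → q4 → q4 → q4 → q2 → q4  → end q4, accepted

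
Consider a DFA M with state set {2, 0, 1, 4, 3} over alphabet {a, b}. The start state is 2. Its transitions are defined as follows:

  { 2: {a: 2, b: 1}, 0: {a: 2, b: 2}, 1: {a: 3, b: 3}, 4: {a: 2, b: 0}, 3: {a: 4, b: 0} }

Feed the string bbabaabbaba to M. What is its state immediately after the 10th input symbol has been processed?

0

2 → 1 → 3 → 4 → 0 → 2 → 2 → 1 → 3 → 4 → 0
After 10 symbols: 0.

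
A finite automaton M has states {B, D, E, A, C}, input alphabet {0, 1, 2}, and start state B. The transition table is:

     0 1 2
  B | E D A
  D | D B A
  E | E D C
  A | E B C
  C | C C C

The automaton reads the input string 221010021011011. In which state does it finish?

C

Trace: B -2-> A -2-> C -1-> C -0-> C -1-> C -0-> C -0-> C -2-> C -1-> C -0-> C -1-> C -1-> C -0-> C -1-> C -1-> C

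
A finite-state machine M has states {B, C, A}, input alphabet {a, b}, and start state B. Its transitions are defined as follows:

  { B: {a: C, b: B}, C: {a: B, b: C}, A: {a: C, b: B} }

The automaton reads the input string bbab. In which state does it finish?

C

start at B
read 'b': B → B
read 'b': B → B
read 'a': B → C
read 'b': C → C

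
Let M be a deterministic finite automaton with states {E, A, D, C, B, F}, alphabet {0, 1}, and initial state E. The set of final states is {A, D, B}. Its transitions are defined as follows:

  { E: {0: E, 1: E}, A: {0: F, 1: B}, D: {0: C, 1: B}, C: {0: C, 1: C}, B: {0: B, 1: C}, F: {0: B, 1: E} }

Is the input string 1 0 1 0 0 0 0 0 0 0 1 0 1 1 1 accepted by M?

start at E
read '1': E → E
read '0': E → E
read '1': E → E
read '0': E → E
read '0': E → E
read '0': E → E
read '0': E → E
read '0': E → E
read '0': E → E
read '0': E → E
read '1': E → E
read '0': E → E
read '1': E → E
read '1': E → E
read '1': E → E
End state E is not accepting.

No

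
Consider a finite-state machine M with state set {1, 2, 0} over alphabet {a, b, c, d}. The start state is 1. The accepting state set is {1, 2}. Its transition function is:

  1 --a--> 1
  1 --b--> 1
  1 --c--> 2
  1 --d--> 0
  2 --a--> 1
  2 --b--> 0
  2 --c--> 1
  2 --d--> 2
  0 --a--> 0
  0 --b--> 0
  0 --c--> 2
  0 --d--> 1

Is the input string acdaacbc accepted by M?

start at 1
read 'a': 1 → 1
read 'c': 1 → 2
read 'd': 2 → 2
read 'a': 2 → 1
read 'a': 1 → 1
read 'c': 1 → 2
read 'b': 2 → 0
read 'c': 0 → 2
End state 2 is accepting.

Yes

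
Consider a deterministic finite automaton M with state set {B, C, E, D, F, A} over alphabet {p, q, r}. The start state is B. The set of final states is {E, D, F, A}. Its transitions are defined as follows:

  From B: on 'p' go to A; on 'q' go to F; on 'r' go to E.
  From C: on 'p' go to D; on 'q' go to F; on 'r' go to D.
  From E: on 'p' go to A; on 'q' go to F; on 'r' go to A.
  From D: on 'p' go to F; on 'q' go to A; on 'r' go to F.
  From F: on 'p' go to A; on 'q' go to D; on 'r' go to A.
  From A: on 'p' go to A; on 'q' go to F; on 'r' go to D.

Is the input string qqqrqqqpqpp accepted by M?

B → F → D → A → D → A → F → D → F → D → F → A
End state A is accepting.

Yes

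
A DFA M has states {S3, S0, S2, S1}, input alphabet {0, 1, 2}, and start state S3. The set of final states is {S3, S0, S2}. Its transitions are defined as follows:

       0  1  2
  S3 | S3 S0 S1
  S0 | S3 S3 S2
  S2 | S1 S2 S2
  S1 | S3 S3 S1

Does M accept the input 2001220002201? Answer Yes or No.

S3 → S1 → S3 → S3 → S0 → S2 → S2 → S1 → S3 → S3 → S1 → S1 → S3 → S0
End state S0 is accepting.

Yes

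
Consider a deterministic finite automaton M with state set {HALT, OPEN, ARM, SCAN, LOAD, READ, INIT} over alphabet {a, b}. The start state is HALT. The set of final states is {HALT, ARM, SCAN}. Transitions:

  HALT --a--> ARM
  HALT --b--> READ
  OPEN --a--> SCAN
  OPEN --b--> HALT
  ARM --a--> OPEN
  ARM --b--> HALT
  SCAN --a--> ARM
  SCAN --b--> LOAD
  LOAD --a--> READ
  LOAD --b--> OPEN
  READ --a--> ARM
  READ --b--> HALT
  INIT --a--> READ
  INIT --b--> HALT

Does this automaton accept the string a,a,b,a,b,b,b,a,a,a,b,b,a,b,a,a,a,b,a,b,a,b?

Yes

HALT → ARM → OPEN → HALT → ARM → HALT → READ → HALT → ARM → OPEN → SCAN → LOAD → OPEN → SCAN → LOAD → READ → ARM → OPEN → HALT → ARM → HALT → ARM → HALT
End state HALT is accepting.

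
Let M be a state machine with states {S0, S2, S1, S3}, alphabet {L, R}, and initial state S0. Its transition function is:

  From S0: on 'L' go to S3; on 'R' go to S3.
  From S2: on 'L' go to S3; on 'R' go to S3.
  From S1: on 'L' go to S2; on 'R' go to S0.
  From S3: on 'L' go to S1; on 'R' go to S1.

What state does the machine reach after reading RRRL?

S3

start at S0
read 'R': S0 → S3
read 'R': S3 → S1
read 'R': S1 → S0
read 'L': S0 → S3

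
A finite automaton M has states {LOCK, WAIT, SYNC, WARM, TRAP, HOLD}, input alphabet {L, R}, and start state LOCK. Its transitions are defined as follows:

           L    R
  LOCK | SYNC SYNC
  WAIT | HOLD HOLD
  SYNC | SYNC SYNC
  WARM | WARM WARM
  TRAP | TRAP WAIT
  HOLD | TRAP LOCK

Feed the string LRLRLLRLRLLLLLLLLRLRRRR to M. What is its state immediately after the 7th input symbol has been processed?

start at LOCK
read 'L': LOCK → SYNC
read 'R': SYNC → SYNC
read 'L': SYNC → SYNC
read 'R': SYNC → SYNC
read 'L': SYNC → SYNC
read 'L': SYNC → SYNC
read 'R': SYNC → SYNC
After 7 symbols: SYNC.

SYNC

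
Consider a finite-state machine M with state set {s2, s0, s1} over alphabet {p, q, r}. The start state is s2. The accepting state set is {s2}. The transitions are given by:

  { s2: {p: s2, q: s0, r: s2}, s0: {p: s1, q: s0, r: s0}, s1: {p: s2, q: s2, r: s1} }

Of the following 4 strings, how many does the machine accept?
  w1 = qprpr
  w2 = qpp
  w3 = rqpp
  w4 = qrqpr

3

w1: Trace: s2 -q-> s0 -p-> s1 -r-> s1 -p-> s2 -r-> s2  → end s2, accepted
w2: Trace: s2 -q-> s0 -p-> s1 -p-> s2  → end s2, accepted
w3: Trace: s2 -r-> s2 -q-> s0 -p-> s1 -p-> s2  → end s2, accepted
w4: Trace: s2 -q-> s0 -r-> s0 -q-> s0 -p-> s1 -r-> s1  → end s1, rejected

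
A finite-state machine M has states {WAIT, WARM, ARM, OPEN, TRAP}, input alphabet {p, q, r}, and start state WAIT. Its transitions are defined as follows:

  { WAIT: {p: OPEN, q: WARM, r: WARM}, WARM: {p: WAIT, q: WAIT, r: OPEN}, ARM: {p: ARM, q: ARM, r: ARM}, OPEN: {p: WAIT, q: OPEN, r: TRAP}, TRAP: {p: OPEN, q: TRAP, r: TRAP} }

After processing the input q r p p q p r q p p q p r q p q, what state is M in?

Trace: WAIT -q-> WARM -r-> OPEN -p-> WAIT -p-> OPEN -q-> OPEN -p-> WAIT -r-> WARM -q-> WAIT -p-> OPEN -p-> WAIT -q-> WARM -p-> WAIT -r-> WARM -q-> WAIT -p-> OPEN -q-> OPEN

OPEN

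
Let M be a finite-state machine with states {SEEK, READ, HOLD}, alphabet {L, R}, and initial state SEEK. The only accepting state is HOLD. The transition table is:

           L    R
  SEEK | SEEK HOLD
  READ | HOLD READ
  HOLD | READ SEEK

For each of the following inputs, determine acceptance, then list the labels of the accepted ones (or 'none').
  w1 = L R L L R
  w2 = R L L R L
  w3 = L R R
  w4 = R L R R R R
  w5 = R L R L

w1:
  start at SEEK
  read 'L': SEEK → SEEK
  read 'R': SEEK → HOLD
  read 'L': HOLD → READ
  read 'L': READ → HOLD
  read 'R': HOLD → SEEK
  end SEEK, rejected
w2:
  start at SEEK
  read 'R': SEEK → HOLD
  read 'L': HOLD → READ
  read 'L': READ → HOLD
  read 'R': HOLD → SEEK
  read 'L': SEEK → SEEK
  end SEEK, rejected
w3:
  start at SEEK
  read 'L': SEEK → SEEK
  read 'R': SEEK → HOLD
  read 'R': HOLD → SEEK
  end SEEK, rejected
w4:
  start at SEEK
  read 'R': SEEK → HOLD
  read 'L': HOLD → READ
  read 'R': READ → READ
  read 'R': READ → READ
  read 'R': READ → READ
  read 'R': READ → READ
  end READ, rejected
w5:
  start at SEEK
  read 'R': SEEK → HOLD
  read 'L': HOLD → READ
  read 'R': READ → READ
  read 'L': READ → HOLD
  end HOLD, accepted

w5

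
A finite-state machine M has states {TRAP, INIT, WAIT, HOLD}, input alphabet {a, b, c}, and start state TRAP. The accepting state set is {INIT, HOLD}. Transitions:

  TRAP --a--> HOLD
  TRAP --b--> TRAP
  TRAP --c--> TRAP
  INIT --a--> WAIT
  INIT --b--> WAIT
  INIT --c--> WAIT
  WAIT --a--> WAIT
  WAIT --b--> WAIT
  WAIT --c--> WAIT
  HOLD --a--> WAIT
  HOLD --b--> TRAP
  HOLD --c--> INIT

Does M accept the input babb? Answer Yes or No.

Trace: TRAP -b-> TRAP -a-> HOLD -b-> TRAP -b-> TRAP
End state TRAP is not accepting.

No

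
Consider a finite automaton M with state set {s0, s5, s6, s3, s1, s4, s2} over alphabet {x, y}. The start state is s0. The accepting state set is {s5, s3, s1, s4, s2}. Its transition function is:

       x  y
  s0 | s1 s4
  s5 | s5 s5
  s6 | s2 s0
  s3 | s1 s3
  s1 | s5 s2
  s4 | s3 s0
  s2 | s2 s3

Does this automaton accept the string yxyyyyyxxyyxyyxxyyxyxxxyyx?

Yes

start at s0
read 'y': s0 → s4
read 'x': s4 → s3
read 'y': s3 → s3
read 'y': s3 → s3
read 'y': s3 → s3
read 'y': s3 → s3
read 'y': s3 → s3
read 'x': s3 → s1
read 'x': s1 → s5
read 'y': s5 → s5
read 'y': s5 → s5
read 'x': s5 → s5
read 'y': s5 → s5
read 'y': s5 → s5
read 'x': s5 → s5
read 'x': s5 → s5
read 'y': s5 → s5
read 'y': s5 → s5
read 'x': s5 → s5
read 'y': s5 → s5
read 'x': s5 → s5
read 'x': s5 → s5
read 'x': s5 → s5
read 'y': s5 → s5
read 'y': s5 → s5
read 'x': s5 → s5
End state s5 is accepting.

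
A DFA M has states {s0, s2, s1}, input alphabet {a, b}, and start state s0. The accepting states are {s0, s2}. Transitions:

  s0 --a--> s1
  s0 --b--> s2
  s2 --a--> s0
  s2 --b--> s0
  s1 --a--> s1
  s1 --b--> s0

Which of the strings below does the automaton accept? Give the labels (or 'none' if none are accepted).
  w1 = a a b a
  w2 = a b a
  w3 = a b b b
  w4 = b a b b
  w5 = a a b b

w1: Trace: s0 -a-> s1 -a-> s1 -b-> s0 -a-> s1  → end s1, rejected
w2: Trace: s0 -a-> s1 -b-> s0 -a-> s1  → end s1, rejected
w3: Trace: s0 -a-> s1 -b-> s0 -b-> s2 -b-> s0  → end s0, accepted
w4: Trace: s0 -b-> s2 -a-> s0 -b-> s2 -b-> s0  → end s0, accepted
w5: Trace: s0 -a-> s1 -a-> s1 -b-> s0 -b-> s2  → end s2, accepted

w3, w4, w5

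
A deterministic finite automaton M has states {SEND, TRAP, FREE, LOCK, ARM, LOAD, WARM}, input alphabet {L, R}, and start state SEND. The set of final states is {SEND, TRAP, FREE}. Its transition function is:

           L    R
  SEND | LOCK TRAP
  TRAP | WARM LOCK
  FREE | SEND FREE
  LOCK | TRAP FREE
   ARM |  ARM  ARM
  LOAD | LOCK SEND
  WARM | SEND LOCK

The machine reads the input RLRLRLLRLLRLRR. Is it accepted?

Yes

SEND → TRAP → WARM → LOCK → TRAP → LOCK → TRAP → WARM → LOCK → TRAP → WARM → LOCK → TRAP → LOCK → FREE
End state FREE is accepting.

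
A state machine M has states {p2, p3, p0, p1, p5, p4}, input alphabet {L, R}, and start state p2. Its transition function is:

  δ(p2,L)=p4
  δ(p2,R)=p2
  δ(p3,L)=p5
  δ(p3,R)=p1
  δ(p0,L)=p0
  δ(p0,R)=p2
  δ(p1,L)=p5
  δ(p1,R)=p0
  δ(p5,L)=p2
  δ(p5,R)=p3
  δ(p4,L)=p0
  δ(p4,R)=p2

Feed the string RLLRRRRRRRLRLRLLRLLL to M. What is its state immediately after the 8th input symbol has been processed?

start at p2
read 'R': p2 → p2
read 'L': p2 → p4
read 'L': p4 → p0
read 'R': p0 → p2
read 'R': p2 → p2
read 'R': p2 → p2
read 'R': p2 → p2
read 'R': p2 → p2
After 8 symbols: p2.

p2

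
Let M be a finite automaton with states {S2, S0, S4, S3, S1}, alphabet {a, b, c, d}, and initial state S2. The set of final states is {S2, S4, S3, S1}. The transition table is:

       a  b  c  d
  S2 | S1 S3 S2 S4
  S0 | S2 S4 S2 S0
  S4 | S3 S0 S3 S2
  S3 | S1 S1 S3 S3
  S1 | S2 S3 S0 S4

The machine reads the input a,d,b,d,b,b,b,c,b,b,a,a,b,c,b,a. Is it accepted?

Trace: S2 -a-> S1 -d-> S4 -b-> S0 -d-> S0 -b-> S4 -b-> S0 -b-> S4 -c-> S3 -b-> S1 -b-> S3 -a-> S1 -a-> S2 -b-> S3 -c-> S3 -b-> S1 -a-> S2
End state S2 is accepting.

Yes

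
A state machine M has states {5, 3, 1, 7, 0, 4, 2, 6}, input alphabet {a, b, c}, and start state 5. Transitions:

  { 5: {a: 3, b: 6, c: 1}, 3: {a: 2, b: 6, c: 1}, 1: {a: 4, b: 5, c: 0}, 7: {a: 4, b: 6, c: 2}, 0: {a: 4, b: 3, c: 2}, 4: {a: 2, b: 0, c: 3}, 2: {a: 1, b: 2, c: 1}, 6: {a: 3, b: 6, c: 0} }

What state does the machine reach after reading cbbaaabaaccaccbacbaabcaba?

4

5 → 1 → 5 → 6 → 3 → 2 → 1 → 5 → 3 → 2 → 1 → 0 → 4 → 3 → 1 → 5 → 3 → 1 → 5 → 3 → 2 → 2 → 1 → 4 → 0 → 4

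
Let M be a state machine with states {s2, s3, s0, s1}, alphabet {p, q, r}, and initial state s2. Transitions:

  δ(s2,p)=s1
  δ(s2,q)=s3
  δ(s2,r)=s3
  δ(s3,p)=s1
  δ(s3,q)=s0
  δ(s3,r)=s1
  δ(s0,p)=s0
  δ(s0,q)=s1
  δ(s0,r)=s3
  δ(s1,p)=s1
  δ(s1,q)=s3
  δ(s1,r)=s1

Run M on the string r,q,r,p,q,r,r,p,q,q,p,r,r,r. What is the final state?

s1

s2 → s3 → s0 → s3 → s1 → s3 → s1 → s1 → s1 → s3 → s0 → s0 → s3 → s1 → s1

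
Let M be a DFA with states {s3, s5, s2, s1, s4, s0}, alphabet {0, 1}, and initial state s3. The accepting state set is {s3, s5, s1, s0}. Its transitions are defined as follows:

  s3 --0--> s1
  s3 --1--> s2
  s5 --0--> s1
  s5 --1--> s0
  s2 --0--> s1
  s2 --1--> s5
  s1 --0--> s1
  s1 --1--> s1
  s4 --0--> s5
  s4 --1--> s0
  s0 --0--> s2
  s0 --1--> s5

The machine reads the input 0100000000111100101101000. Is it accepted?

s3 → s1 → s1 → s1 → s1 → s1 → s1 → s1 → s1 → s1 → s1 → s1 → s1 → s1 → s1 → s1 → s1 → s1 → s1 → s1 → s1 → s1 → s1 → s1 → s1 → s1
End state s1 is accepting.

Yes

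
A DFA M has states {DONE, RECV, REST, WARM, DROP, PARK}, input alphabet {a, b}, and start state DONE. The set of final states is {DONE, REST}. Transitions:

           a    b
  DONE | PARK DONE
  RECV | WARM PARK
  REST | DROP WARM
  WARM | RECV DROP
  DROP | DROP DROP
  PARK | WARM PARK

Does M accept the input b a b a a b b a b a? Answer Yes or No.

No

start at DONE
read 'b': DONE → DONE
read 'a': DONE → PARK
read 'b': PARK → PARK
read 'a': PARK → WARM
read 'a': WARM → RECV
read 'b': RECV → PARK
read 'b': PARK → PARK
read 'a': PARK → WARM
read 'b': WARM → DROP
read 'a': DROP → DROP
End state DROP is not accepting.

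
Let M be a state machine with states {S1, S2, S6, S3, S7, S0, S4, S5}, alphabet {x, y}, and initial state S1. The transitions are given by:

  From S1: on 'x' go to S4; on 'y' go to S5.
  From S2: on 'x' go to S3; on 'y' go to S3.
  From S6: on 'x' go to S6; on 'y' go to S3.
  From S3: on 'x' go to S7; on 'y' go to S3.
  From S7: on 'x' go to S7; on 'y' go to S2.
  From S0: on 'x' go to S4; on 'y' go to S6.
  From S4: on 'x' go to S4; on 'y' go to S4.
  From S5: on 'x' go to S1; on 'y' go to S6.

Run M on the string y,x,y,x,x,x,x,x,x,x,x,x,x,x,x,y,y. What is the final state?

start at S1
read 'y': S1 → S5
read 'x': S5 → S1
read 'y': S1 → S5
read 'x': S5 → S1
read 'x': S1 → S4
read 'x': S4 → S4
read 'x': S4 → S4
read 'x': S4 → S4
read 'x': S4 → S4
read 'x': S4 → S4
read 'x': S4 → S4
read 'x': S4 → S4
read 'x': S4 → S4
read 'x': S4 → S4
read 'x': S4 → S4
read 'y': S4 → S4
read 'y': S4 → S4

S4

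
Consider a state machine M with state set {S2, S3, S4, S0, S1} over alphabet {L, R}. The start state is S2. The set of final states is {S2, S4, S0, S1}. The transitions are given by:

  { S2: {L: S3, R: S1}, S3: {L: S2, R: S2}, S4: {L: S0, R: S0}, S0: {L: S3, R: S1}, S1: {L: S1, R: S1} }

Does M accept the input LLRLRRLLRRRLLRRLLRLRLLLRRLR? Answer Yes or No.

Trace: S2 -L-> S3 -L-> S2 -R-> S1 -L-> S1 -R-> S1 -R-> S1 -L-> S1 -L-> S1 -R-> S1 -R-> S1 -R-> S1 -L-> S1 -L-> S1 -R-> S1 -R-> S1 -L-> S1 -L-> S1 -R-> S1 -L-> S1 -R-> S1 -L-> S1 -L-> S1 -L-> S1 -R-> S1 -R-> S1 -L-> S1 -R-> S1
End state S1 is accepting.

Yes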